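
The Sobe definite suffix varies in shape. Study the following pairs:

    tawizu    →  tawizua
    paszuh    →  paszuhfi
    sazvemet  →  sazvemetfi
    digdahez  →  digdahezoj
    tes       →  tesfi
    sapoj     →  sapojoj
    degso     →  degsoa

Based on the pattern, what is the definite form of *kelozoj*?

kelozojoj

The pattern is voicing of the final sound: -fi when the stem ends in a voiceless consonant (*paszuh*, *sazvemet*, *tes*); -oj when the stem ends in a voiced consonant (*digdahez*, *sapoj*); -a when the stem ends in a vowel (*tawizu*, *degso*).
The final sound of *kelozoj* is /j/, which is a voiced consonant, so the suffix is -oj, giving *kelozojoj*.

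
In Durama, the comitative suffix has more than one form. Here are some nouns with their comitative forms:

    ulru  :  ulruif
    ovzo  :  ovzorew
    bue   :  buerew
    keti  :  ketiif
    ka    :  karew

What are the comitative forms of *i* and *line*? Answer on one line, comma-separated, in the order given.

The pattern is height harmony: -if when the last vowel of the stem is a high vowel (*ulru*, *keti*); -rew when the last vowel of the stem is a non-high vowel (*ovzo*, *bue*, *ka*).
*i*: last vowel = /i/, a high vowel → -if → *iif*.
*line*: last vowel = /e/, a non-high vowel → -rew → *linerew*.

iif, linerew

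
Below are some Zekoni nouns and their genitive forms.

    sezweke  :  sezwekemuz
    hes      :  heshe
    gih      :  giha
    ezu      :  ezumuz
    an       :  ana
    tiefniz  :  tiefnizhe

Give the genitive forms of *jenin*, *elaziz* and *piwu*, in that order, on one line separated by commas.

jenina, elazizhe, piwumuz

Looking at the final sound of each stem: -he when the stem ends in a sibilant (*hes*, *tiefniz*); -a when the stem ends in a non-sibilant consonant (*gih*, *an*); -muz when the stem ends in a vowel (*sezweke*, *ezu*).
Since the final sound of *jenin* is /n/ (a non-sibilant consonant), it takes -a, giving *jenina*.
The final sound of *elaziz* is /z/, which is a sibilant, so the suffix is -he, giving *elazizhe*.
*piwu* — final sound /u/ (a vowel) → -muz → *piwumuz*.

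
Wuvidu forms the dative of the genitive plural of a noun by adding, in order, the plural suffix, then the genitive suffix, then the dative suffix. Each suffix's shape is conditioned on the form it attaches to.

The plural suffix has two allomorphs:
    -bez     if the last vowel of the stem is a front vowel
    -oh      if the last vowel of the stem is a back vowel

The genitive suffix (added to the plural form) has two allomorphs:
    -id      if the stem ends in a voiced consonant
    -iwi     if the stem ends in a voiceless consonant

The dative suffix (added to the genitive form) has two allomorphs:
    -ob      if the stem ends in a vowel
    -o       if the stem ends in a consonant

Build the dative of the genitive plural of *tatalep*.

tatalepbezido

*tatalep*: last vowel = /e/, a front vowel → -bez → *tatalepbez*.
The plural form *tatalepbez* — final consonant /z/ (voiced) → -id → *tatalepbezid*.
The genitive form *tatalepbezid*: final sound = /d/, a consonant → -o → *tatalepbezido*.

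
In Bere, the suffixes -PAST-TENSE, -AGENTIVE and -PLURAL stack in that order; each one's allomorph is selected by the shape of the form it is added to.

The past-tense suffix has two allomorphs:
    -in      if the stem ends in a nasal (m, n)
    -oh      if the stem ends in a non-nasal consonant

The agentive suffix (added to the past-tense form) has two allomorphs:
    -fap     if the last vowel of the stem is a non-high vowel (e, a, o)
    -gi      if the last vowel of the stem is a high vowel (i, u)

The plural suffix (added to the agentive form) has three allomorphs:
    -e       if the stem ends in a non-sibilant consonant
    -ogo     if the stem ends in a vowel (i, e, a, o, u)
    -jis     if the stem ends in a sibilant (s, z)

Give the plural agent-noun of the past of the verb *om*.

omingiogo

*om* — final consonant /m/ (a nasal) → -in → *omin*.
The past-tense form *omin*: last vowel = /i/, a high vowel → -gi → *omingi*.
The agentive form *omingi*: final sound = /i/, a vowel → -ogo → *omingiogo*.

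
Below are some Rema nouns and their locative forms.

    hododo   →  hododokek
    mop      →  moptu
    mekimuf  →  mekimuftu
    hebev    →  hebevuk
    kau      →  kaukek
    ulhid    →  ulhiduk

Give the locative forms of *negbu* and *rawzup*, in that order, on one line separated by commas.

negbukek, rawzuptu

Looking at the final sound of each stem: -tu when the stem ends in a voiceless consonant (*mop*, *mekimuf*); -uk when the stem ends in a voiced consonant (*hebev*, *ulhid*); -kek when the stem ends in a vowel (*hododo*, *kau*).
*negbu*: final sound = /u/, a vowel → -kek → *negbukek*.
*rawzup*: final sound = /p/, a voiceless consonant → -tu → *rawzuptu*.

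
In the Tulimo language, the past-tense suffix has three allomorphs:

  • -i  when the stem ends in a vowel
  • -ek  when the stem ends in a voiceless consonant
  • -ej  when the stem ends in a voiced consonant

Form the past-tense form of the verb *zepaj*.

zepajej

Since the final sound of *zepaj* is /j/ (a voiced consonant), it takes -ej, giving *zepajej*.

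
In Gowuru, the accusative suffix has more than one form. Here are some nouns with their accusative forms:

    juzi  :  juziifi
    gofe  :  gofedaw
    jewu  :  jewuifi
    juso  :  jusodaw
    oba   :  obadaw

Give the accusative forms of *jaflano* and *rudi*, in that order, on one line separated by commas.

jaflanodaw, rudiifi

The pattern is height harmony: -ifi when the last vowel of the stem is a high vowel (*juzi*, *jewu*); -daw when the last vowel of the stem is a non-high vowel (*gofe*, *juso*, *oba*).
Since the last vowel of *jaflano* is /o/ (a non-high vowel), it takes -daw, giving *jaflanodaw*.
The last vowel of *rudi* is /i/, which is a high vowel, so the suffix is -ifi, giving *rudiifi*.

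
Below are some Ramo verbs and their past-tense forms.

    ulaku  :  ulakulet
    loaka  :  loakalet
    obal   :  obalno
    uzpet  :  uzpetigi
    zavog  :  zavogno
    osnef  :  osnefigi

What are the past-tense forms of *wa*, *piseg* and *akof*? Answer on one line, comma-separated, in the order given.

The pattern is voicing of the final sound: -igi when the stem ends in a voiceless consonant (*uzpet*, *osnef*); -no when the stem ends in a voiced consonant (*obal*, *zavog*); -let when the stem ends in a vowel (*ulaku*, *loaka*).
Since the final sound of *wa* is /a/ (a vowel), it takes -let, giving *walet*.
Since the final sound of *piseg* is /g/ (a voiced consonant), it takes -no, giving *pisegno*.
Since the final sound of *akof* is /f/ (a voiceless consonant), it takes -igi, giving *akofigi*.

walet, pisegno, akofigi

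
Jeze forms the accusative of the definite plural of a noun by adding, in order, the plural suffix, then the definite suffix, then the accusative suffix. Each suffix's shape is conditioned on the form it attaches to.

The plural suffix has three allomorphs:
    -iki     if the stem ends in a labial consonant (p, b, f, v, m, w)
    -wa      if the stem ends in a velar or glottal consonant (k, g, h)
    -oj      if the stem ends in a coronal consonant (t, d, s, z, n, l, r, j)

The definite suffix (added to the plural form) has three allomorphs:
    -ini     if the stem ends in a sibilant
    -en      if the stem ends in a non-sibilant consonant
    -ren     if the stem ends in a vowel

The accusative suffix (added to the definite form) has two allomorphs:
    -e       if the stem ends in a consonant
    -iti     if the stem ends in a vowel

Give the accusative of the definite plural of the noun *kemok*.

*kemok* — final consonant /k/ (velar/glottal) → -wa → *kemokwa*.
The plural form *kemokwa* — final sound /a/ (a vowel) → -ren → *kemokwaren*.
The definite form *kemokwaren* — final sound /n/ (a consonant) → -e → *kemokwarene*.

kemokwarene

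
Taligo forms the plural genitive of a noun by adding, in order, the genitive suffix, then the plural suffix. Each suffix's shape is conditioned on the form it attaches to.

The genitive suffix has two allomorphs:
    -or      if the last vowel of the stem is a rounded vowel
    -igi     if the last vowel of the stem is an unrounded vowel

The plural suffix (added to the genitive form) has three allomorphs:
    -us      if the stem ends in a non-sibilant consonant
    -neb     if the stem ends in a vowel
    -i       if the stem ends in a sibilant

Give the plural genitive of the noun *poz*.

pozorus

The last vowel of *poz* is /o/, which is a rounded vowel, so the genitive suffix is -or, giving *pozor*.
The genitive form *pozor* — final sound /r/ (a non-sibilant consonant) → -us → *pozorus*.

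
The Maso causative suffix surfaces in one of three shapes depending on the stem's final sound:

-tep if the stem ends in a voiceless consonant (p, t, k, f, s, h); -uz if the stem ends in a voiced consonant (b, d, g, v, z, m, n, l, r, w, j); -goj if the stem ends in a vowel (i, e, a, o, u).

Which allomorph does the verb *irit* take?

*irit* — final sound /t/ (a voiceless consonant) → -tep.

-tep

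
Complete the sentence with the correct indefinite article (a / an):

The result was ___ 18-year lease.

The indefinite article is chosen by the initial *sound* of the following word, not its spelling.
The number *18* is spoken "eighteen", beginning with /ˌeɪˈtiːn/ — a vowel sound.
So the article is *an*: The result was an 18-year lease.

an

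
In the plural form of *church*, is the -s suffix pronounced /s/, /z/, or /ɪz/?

The stem *church* ends in a sibilant (/s, z, ʃ, ʒ, tʃ, dʒ/).
The plural suffix surfaces as /ɪz/ after sibilants, /s/ after other voiceless consonants, and /z/ after other voiced sounds.
So the plural -s on *church* is pronounced /ɪz/.

/ɪz/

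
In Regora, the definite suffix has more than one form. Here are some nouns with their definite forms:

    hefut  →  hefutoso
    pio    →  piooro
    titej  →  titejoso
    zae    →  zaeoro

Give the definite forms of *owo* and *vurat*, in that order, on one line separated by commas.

The alternation tracks the final sound of the stem — -oso when the stem ends in a consonant (*hefut*, *titej*); -oro when the stem ends in a vowel (*pio*, *zae*).
The final sound of *owo* is /o/, which is a vowel, so the suffix is -oro, giving *owooro*.
*vurat*: final sound = /t/, a consonant → -oso → *vuratoso*.

owooro, vuratoso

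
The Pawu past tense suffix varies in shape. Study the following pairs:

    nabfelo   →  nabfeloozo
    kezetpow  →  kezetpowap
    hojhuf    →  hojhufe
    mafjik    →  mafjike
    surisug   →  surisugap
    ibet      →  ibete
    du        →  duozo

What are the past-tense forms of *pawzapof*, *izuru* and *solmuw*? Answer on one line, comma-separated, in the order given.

pawzapofe, izuruozo, solmuwap

The alternation tracks the final sound of the stem — -e when the stem ends in a voiceless consonant (*hojhuf*, *mafjik*, *ibet*); -ap when the stem ends in a voiced consonant (*kezetpow*, *surisug*); -ozo when the stem ends in a vowel (*nabfelo*, *du*).
Since the final sound of *pawzapof* is /f/ (a voiceless consonant), it takes -e, giving *pawzapofe*.
The final sound of *izuru* is /u/, which is a vowel, so the suffix is -ozo, giving *izuruozo*.
The final sound of *solmuw* is /w/, which is a voiced consonant, so the suffix is -ap, giving *solmuwap*.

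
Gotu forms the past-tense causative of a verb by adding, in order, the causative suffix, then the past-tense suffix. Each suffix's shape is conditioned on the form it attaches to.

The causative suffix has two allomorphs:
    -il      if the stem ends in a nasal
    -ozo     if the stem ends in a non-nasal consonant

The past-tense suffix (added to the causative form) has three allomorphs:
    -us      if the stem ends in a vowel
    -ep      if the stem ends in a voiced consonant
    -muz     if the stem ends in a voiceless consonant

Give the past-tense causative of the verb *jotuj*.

The final consonant of *jotuj* is /j/, which is non-nasal, so the causative suffix is -ozo, giving *jotujozo*.
The causative form *jotujozo* — final sound /o/ (a vowel) → -us → *jotujozous*.

jotujozous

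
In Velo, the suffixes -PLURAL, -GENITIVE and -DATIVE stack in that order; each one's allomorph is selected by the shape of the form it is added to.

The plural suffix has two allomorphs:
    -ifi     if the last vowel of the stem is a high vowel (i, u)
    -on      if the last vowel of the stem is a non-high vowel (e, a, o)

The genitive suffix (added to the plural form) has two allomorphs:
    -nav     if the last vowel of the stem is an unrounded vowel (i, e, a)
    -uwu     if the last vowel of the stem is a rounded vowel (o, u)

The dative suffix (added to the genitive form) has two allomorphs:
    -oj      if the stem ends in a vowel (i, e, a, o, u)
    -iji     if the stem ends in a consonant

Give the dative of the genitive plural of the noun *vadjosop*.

vadjosoponuwuoj

*vadjosop*: last vowel = /o/, a non-high vowel → -on → *vadjosopon*.
The plural form *vadjosopon*: last vowel = /o/, a rounded vowel → -uwu → *vadjosoponuwu*.
Since the final sound of the genitive form *vadjosoponuwu* is /u/ (a vowel), it takes -oj, giving *vadjosoponuwuoj*.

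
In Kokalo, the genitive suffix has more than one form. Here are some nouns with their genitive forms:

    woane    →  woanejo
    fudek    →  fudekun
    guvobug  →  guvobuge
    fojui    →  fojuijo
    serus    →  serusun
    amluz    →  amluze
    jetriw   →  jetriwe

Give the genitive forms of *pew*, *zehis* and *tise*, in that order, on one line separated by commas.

pewe, zehisun, tisejo

The suffix is conditioned by the final sound: -un when the stem ends in a voiceless consonant (*fudek*, *serus*); -e when the stem ends in a voiced consonant (*guvobug*, *amluz*, *jetriw*); -jo when the stem ends in a vowel (*woane*, *fojui*).
The final sound of *pew* is /w/, which is a voiced consonant, so the suffix is -e, giving *pewe*.
The final sound of *zehis* is /s/, which is a voiceless consonant, so the suffix is -un, giving *zehisun*.
The final sound of *tise* is /e/, which is a vowel, so the suffix is -jo, giving *tisejo*.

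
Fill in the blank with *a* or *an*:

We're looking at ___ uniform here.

a

The indefinite article is chosen by the initial *sound* of the following word, not its spelling.
*uniform* begins with the sound /juː/ (u pronounced /juː/) — a consonant sound.
So the article is *a*: We're looking at a uniform here.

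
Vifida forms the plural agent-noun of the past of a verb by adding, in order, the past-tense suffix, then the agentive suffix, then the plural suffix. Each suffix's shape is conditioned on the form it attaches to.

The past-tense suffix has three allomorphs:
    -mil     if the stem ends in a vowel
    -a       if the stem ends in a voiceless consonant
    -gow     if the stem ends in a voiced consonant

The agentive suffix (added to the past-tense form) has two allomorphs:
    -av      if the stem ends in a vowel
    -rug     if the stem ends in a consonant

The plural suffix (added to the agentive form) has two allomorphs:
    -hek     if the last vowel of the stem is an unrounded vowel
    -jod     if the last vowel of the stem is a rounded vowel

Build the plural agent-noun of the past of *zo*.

Since the final sound of *zo* is /o/ (a vowel), it takes -mil, giving *zomil*.
The final sound of the past-tense form *zomil* is /l/, which is a consonant, so the agentive suffix is -rug, giving *zomilrug*.
The agentive form *zomilrug*: last vowel = /u/, a rounded vowel → -jod → *zomilrugjod*.

zomilrugjod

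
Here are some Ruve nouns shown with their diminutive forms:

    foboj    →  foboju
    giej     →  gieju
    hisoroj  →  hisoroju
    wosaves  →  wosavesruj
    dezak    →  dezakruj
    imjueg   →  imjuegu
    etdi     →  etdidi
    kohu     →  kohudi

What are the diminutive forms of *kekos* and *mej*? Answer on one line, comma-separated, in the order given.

The suffix is conditioned by the final sound: -ruj when the stem ends in a voiceless consonant (*wosaves*, *dezak*); -u when the stem ends in a voiced consonant (*foboj*, *giej*, *hisoroj*, *imjueg*); -di when the stem ends in a vowel (*etdi*, *kohu*).
The final sound of *kekos* is /s/, which is a voiceless consonant, so the suffix is -ruj, giving *kekosruj*.
*mej* — final sound /j/ (a voiced consonant) → -u → *meju*.

kekosruj, meju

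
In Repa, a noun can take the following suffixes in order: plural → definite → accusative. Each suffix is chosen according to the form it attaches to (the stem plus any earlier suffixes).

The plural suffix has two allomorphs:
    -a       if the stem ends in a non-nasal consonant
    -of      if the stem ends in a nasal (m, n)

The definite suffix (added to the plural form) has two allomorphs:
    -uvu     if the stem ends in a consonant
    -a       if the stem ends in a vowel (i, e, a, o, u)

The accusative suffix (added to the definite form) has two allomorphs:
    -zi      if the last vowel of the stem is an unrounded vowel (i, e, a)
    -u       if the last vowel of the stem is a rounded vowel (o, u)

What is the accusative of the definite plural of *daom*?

*daom*: final consonant = /m/, a nasal → -of → *daomof*.
Since the final sound of the plural form *daomof* is /f/ (a consonant), it takes -uvu, giving *daomofuvu*.
The definite form *daomofuvu* — last vowel /u/ (a rounded vowel) → -u → *daomofuvuu*.

daomofuvuu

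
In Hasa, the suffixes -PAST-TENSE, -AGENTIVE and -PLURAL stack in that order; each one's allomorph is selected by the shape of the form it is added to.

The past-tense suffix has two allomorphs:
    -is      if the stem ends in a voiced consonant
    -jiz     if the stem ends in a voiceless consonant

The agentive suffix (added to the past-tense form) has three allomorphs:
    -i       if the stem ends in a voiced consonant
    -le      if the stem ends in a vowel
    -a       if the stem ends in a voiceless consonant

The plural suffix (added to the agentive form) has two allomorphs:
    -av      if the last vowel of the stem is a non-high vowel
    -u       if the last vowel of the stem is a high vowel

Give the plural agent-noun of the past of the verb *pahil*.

The final consonant of *pahil* is /l/, which is voiced, so the past-tense suffix is -is, giving *pahilis*.
The final sound of the past-tense form *pahilis* is /s/, which is a voiceless consonant, so the agentive suffix is -a, giving *pahilisa*.
Since the last vowel of the agentive form *pahilisa* is /a/ (a non-high vowel), it takes -av, giving *pahilisaav*.

pahilisaav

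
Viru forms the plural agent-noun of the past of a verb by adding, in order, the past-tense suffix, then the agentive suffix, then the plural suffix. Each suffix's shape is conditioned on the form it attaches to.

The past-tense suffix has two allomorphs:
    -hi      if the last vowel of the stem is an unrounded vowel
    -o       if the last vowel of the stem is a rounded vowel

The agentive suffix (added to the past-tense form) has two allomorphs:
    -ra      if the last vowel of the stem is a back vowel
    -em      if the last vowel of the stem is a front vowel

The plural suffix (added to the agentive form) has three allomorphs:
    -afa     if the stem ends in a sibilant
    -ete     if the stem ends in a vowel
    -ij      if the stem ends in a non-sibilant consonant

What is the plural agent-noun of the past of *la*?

The last vowel of *la* is /a/, which is an unrounded vowel, so the past-tense suffix is -hi, giving *lahi*.
The last vowel of the past-tense form *lahi* is /i/, which is a front vowel, so the agentive suffix is -em, giving *lahiem*.
The agentive form *lahiem*: final sound = /m/, a non-sibilant consonant → -ij → *lahiemij*.

lahiemij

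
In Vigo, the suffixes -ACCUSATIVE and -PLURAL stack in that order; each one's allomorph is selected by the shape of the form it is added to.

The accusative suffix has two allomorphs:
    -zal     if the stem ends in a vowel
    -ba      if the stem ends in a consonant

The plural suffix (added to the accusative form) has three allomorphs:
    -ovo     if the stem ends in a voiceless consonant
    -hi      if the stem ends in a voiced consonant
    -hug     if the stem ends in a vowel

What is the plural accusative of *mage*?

magezalhi

Since the final sound of *mage* is /e/ (a vowel), it takes -zal, giving *magezal*.
The accusative form *magezal*: final sound = /l/, a voiced consonant → -hi → *magezalhi*.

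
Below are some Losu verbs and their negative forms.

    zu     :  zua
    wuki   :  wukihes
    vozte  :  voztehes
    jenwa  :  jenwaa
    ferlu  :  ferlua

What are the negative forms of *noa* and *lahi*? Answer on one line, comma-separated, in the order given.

The alternation tracks the last vowel of the stem — -hes when the last vowel of the stem is a front vowel (*wuki*, *vozte*); -a when the last vowel of the stem is a back vowel (*zu*, *jenwa*, *ferlu*).
Since the last vowel of *noa* is /a/ (a back vowel), it takes -a, giving *noaa*.
*lahi*: last vowel = /i/, a front vowel → -hes → *lahihes*.

noaa, lahihes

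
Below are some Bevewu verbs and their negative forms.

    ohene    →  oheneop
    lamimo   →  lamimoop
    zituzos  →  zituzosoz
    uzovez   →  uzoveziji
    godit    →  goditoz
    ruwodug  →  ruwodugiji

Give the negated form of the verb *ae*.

aeop

Looking at the final sound of each stem: -oz when the stem ends in a voiceless consonant (*zituzos*, *godit*); -iji when the stem ends in a voiced consonant (*uzovez*, *ruwodug*); -op when the stem ends in a vowel (*ohene*, *lamimo*).
Since the final sound of *ae* is /e/ (a vowel), it takes -op, giving *aeop*.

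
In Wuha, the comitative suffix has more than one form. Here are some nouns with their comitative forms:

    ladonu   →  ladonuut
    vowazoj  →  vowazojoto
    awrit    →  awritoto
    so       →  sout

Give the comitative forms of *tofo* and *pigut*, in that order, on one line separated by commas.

tofout, pigutoto

Looking at the final sound of each stem: -oto when the stem ends in a consonant (*vowazoj*, *awrit*); -ut when the stem ends in a vowel (*ladonu*, *so*).
The final sound of *tofo* is /o/, which is a vowel, so the suffix is -ut, giving *tofout*.
*pigut* — final sound /t/ (a consonant) → -oto → *pigutoto*.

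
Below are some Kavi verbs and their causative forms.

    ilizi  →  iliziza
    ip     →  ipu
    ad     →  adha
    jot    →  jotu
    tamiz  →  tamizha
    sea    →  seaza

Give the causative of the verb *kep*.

Looking at the final sound of each stem: -u when the stem ends in a voiceless consonant (*ip*, *jot*); -ha when the stem ends in a voiced consonant (*ad*, *tamiz*); -za when the stem ends in a vowel (*ilizi*, *sea*).
*kep*: final sound = /p/, a voiceless consonant → -u → *kepu*.

kepu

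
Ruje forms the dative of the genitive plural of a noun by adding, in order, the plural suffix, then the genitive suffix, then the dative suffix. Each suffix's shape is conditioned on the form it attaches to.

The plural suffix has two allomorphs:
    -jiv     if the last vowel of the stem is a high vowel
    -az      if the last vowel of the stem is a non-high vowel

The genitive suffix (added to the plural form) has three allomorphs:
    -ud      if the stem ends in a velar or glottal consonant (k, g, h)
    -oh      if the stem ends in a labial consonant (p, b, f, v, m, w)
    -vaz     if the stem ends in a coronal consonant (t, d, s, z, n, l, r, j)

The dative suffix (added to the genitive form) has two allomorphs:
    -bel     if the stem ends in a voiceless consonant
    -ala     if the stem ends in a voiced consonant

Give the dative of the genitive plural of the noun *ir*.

*ir*: last vowel = /i/, a high vowel → -jiv → *irjiv*.
Since the final consonant of the plural form *irjiv* is /v/ (labial), it takes -oh, giving *irjivoh*.
The genitive form *irjivoh*: final consonant = /h/, voiceless → -bel → *irjivohbel*.

irjivohbel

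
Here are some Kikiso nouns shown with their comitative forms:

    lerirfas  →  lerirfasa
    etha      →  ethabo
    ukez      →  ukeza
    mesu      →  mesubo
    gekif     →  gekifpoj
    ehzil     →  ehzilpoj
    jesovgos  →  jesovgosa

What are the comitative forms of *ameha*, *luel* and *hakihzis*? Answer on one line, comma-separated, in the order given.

amehabo, luelpoj, hakihzisa

Looking at the final sound of each stem: -a when the stem ends in a sibilant (*lerirfas*, *ukez*, *jesovgos*); -poj when the stem ends in a non-sibilant consonant (*gekif*, *ehzil*); -bo when the stem ends in a vowel (*etha*, *mesu*).
*ameha* — final sound /a/ (a vowel) → -bo → *amehabo*.
*luel*: final sound = /l/, a non-sibilant consonant → -poj → *luelpoj*.
Since the final sound of *hakihzis* is /s/ (a sibilant), it takes -a, giving *hakihzisa*.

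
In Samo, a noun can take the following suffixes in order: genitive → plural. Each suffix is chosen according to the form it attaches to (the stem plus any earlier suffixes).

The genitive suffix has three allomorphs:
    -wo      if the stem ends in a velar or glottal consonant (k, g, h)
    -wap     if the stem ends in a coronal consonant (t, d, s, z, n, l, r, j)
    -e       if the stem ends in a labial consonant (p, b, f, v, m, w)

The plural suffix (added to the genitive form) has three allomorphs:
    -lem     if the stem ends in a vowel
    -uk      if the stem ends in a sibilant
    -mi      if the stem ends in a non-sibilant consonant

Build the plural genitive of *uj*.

*uj* — final consonant /j/ (coronal) → -wap → *ujwap*.
The genitive form *ujwap* — final sound /p/ (a non-sibilant consonant) → -mi → *ujwapmi*.

ujwapmi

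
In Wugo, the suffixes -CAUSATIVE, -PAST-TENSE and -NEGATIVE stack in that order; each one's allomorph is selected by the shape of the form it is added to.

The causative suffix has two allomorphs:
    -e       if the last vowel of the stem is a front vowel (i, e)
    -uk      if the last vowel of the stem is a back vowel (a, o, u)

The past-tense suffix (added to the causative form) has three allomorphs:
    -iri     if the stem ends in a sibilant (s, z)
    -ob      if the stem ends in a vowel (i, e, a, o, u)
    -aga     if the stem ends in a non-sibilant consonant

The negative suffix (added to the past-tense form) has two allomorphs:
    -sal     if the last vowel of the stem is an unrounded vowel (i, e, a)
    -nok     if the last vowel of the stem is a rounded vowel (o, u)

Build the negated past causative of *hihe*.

Since the last vowel of *hihe* is /e/ (a front vowel), it takes -e, giving *hihee*.
The causative form *hihee* — final sound /e/ (a vowel) → -ob → *hiheeob*.
The past-tense form *hiheeob* — last vowel /o/ (a rounded vowel) → -nok → *hiheeobnok*.

hiheeobnok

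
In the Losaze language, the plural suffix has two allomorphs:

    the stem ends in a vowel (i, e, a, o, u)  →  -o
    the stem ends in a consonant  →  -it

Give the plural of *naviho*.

*naviho* — final sound /o/ (a vowel) → -o → *navihoo*.

navihoo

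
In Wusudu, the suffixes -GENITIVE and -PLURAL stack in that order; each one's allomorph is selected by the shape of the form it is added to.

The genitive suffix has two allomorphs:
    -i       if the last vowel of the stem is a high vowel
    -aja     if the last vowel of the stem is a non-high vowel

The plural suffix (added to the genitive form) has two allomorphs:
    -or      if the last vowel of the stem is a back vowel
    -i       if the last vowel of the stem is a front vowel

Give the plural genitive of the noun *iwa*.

*iwa*: last vowel = /a/, a non-high vowel → -aja → *iwaaja*.
The genitive form *iwaaja*: last vowel = /a/, a back vowel → -or → *iwaajaor*.

iwaajaor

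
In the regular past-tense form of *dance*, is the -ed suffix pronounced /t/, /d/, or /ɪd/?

The stem *dance* ends in a voiceless consonant other than /t/.
The -ed suffix is realized as /ɪd/ after /t, d/; as /t/ after other voiceless consonants; and as /d/ after other voiced sounds.
So -ed on *dance* is pronounced /t/.

/t/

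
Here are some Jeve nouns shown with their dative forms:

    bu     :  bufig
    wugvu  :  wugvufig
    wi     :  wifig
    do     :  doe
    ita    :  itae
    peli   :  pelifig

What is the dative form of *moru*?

The pattern is height harmony: -fig when the last vowel of the stem is a high vowel (*bu*, *wugvu*, *wi*, *peli*); -e when the last vowel of the stem is a non-high vowel (*do*, *ita*).
*moru*: last vowel = /u/, a high vowel → -fig → *morufig*.

morufig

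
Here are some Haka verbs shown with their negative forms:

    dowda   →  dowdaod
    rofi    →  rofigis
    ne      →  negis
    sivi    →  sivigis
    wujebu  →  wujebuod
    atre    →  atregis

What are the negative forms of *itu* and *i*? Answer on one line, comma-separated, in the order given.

ituod, igis

The pattern is front/back vowel harmony: -gis when the last vowel of the stem is a front vowel (*rofi*, *ne*, *sivi*, *atre*); -od when the last vowel of the stem is a back vowel (*dowda*, *wujebu*).
*itu*: last vowel = /u/, a back vowel → -od → *ituod*.
*i*: last vowel = /i/, a front vowel → -gis → *igis*.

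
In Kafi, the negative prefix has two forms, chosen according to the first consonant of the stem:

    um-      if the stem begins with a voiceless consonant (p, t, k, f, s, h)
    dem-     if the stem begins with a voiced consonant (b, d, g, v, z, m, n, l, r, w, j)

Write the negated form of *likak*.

demlikak

The first consonant of *likak* is /l/, which is voiced, so the prefix is dem-, giving *demlikak*.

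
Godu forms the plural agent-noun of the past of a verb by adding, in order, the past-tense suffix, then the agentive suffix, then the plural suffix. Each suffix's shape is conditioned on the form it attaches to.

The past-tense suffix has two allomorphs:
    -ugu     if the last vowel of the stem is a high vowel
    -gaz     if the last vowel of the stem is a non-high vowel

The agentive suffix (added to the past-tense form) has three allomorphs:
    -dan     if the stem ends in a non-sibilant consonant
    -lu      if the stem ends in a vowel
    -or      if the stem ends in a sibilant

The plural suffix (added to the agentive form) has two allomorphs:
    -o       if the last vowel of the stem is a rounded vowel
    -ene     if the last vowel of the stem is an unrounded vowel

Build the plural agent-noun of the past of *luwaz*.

*luwaz*: last vowel = /a/, a non-high vowel → -gaz → *luwazgaz*.
Since the final sound of the past-tense form *luwazgaz* is /z/ (a sibilant), it takes -or, giving *luwazgazor*.
Since the last vowel of the agentive form *luwazgazor* is /o/ (a rounded vowel), it takes -o, giving *luwazgazoro*.

luwazgazoro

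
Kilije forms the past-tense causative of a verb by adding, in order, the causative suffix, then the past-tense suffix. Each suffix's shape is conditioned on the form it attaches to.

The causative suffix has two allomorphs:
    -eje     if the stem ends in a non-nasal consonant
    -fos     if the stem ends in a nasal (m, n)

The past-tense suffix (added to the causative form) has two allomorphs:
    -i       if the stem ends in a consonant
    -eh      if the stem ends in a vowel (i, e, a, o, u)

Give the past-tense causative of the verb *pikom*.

Since the final consonant of *pikom* is /m/ (a nasal), it takes -fos, giving *pikomfos*.
Since the final sound of the causative form *pikomfos* is /s/ (a consonant), it takes -i, giving *pikomfosi*.

pikomfosi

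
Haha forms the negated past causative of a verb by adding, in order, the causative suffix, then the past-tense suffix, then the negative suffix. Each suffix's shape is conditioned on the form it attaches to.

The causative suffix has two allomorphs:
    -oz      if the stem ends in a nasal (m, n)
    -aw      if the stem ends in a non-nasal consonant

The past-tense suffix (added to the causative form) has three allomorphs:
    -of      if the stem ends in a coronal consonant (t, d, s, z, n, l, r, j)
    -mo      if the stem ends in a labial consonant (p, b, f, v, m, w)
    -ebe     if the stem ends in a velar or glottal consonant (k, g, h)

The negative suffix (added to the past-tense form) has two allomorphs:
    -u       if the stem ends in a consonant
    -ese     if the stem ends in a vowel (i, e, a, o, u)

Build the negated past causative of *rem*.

remozofu

*rem*: final consonant = /m/, a nasal → -oz → *remoz*.
The causative form *remoz*: final consonant = /z/, coronal → -of → *remozof*.
The past-tense form *remozof*: final sound = /f/, a consonant → -u → *remozofu*.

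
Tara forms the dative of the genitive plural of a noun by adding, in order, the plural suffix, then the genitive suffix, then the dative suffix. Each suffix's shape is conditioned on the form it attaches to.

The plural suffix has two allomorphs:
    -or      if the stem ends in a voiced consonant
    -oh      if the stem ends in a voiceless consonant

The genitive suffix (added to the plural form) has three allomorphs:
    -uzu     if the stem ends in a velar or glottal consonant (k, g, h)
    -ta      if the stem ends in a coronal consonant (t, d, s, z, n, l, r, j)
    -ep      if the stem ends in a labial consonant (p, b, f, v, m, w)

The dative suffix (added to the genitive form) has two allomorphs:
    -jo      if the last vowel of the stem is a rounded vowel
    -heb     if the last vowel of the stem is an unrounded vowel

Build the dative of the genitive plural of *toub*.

toubortaheb

The final consonant of *toub* is /b/, which is voiced, so the plural suffix is -or, giving *toubor*.
The plural form *toubor*: final consonant = /r/, coronal → -ta → *touborta*.
The genitive form *touborta*: last vowel = /a/, an unrounded vowel → -heb → *toubortaheb*.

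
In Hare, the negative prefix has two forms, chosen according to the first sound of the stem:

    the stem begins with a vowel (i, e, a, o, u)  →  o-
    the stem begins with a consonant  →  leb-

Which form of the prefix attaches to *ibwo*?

*ibwo* — first sound /i/ (a vowel) → o-.

o-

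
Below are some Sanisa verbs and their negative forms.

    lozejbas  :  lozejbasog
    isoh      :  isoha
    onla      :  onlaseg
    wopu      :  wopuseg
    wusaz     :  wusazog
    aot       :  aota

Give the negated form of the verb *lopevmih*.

lopevmiha

The alternation tracks the final sound of the stem — -og when the stem ends in a sibilant (*lozejbas*, *wusaz*); -a when the stem ends in a non-sibilant consonant (*isoh*, *aot*); -seg when the stem ends in a vowel (*onla*, *wopu*).
The final sound of *lopevmih* is /h/, which is a non-sibilant consonant, so the suffix is -a, giving *lopevmiha*.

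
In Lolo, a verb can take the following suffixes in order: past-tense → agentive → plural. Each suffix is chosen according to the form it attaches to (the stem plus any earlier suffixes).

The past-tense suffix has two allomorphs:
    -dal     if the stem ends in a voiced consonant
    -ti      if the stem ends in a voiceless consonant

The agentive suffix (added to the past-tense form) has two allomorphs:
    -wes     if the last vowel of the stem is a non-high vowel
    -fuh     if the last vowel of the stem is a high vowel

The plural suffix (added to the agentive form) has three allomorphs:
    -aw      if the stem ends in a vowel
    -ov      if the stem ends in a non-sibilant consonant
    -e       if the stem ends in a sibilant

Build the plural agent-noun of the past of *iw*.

*iw* — final consonant /w/ (voiced) → -dal → *iwdal*.
Since the last vowel of the past-tense form *iwdal* is /a/ (a non-high vowel), it takes -wes, giving *iwdalwes*.
The agentive form *iwdalwes* — final sound /s/ (a sibilant) → -e → *iwdalwese*.

iwdalwese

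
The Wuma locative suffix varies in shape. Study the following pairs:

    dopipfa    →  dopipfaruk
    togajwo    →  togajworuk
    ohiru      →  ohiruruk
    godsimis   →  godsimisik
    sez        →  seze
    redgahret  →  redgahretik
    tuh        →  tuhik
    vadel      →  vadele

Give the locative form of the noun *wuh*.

The pattern is voicing of the final sound: -ik when the stem ends in a voiceless consonant (*godsimis*, *redgahret*, *tuh*); -e when the stem ends in a voiced consonant (*sez*, *vadel*); -ruk when the stem ends in a vowel (*dopipfa*, *togajwo*, *ohiru*).
Since the final sound of *wuh* is /h/ (a voiceless consonant), it takes -ik, giving *wuhik*.

wuhik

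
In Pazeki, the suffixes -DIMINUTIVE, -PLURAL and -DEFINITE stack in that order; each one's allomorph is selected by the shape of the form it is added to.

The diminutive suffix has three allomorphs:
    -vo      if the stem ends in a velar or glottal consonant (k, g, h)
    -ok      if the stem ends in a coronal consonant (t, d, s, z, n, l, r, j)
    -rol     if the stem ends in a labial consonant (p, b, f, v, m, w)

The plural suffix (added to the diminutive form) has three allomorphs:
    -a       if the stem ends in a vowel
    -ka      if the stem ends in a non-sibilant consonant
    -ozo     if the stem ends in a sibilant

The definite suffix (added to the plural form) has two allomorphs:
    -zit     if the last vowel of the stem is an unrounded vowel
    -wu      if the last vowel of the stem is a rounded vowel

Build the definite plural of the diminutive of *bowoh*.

*bowoh*: final consonant = /h/, velar/glottal → -vo → *bowohvo*.
The diminutive form *bowohvo*: final sound = /o/, a vowel → -a → *bowohvoa*.
The plural form *bowohvoa*: last vowel = /a/, an unrounded vowel → -zit → *bowohvoazit*.

bowohvoazit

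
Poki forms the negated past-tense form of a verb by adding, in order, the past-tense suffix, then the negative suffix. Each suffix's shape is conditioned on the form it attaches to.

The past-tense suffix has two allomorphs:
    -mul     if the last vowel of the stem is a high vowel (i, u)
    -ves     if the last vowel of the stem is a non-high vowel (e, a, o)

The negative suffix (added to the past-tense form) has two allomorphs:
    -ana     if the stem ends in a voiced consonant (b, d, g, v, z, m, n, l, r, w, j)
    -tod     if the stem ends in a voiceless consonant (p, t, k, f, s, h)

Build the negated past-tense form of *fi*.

The last vowel of *fi* is /i/, which is a high vowel, so the past-tense suffix is -mul, giving *fimul*.
Since the final consonant of the past-tense form *fimul* is /l/ (voiced), it takes -ana, giving *fimulana*.

fimulana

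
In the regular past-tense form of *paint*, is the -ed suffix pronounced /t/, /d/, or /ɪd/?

The stem *paint* ends in /t/ or /d/.
The -ed suffix is realized as /ɪd/ after /t, d/; as /t/ after other voiceless consonants; and as /d/ after other voiced sounds.
So -ed on *paint* is pronounced /ɪd/.

/ɪd/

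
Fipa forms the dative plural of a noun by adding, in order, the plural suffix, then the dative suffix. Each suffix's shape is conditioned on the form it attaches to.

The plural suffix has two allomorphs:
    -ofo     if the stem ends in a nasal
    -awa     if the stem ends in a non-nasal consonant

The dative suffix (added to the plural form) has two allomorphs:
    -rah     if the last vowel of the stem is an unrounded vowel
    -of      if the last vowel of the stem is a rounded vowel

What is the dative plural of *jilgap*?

jilgapawarah

Since the final consonant of *jilgap* is /p/ (non-nasal), it takes -awa, giving *jilgapawa*.
The plural form *jilgapawa*: last vowel = /a/, an unrounded vowel → -rah → *jilgapawarah*.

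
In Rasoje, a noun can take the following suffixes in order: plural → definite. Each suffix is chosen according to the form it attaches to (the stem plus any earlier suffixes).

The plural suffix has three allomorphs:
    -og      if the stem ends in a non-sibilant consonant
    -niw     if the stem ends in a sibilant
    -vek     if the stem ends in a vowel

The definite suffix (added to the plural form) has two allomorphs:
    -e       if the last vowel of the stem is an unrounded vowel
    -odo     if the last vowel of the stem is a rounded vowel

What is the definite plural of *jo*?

joveke

*jo* — final sound /o/ (a vowel) → -vek → *jovek*.
Since the last vowel of the plural form *jovek* is /e/ (an unrounded vowel), it takes -e, giving *joveke*.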